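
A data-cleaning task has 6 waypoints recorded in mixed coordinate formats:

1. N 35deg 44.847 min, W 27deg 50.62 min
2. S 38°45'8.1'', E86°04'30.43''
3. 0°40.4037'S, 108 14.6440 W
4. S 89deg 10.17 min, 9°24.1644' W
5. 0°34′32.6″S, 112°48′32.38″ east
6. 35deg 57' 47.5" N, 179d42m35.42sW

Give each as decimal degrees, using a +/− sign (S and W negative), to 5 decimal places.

Point 1:
  φ: 44.847′ = 0.747450°; total 35.747450
  N → positive
  λ: 27 + 50.62/60 = 27.843667
  W → negative
Point 2:
  Lat: 38° + 45/60 + 8.1/3600 = 38 + 0.750000 + 0.002250 = 38.752250
  hemisphere S, so the sign is −
  λ: 4′ + 30.43″ = 4.50717′; 86 + 4.50717/60 = 86.075119
  E ⇒ keep positive
Point 3:
  φ: 40.4037′ = 0.673395°; total 0.673395
  S ⇒ negate
  λ: 14.644′ = 0.244067°; total 108.244067
  W ⇒ negate
Point 4:
  Lat: 89 + 10.17/60 = 89.169500
  S ⇒ negate
  Longitude: 9 + 24.1644/60 = 9.402740
  hemisphere W, so the sign is −
Point 5:
  φ: 34′ + 32.6″ = 34.54333′; 0 + 34.54333/60 = 0.575722
  S ⇒ negate
  Lon: 112° + 48/60 + 32.38/3600 = 112 + 0.800000 + 0.008994 = 112.808994
  E ⇒ keep positive
Point 6:
  Latitude: 35° + 57/60 + 47.5/3600 = 35 + 0.950000 + 0.013194 = 35.963194
  N ⇒ keep positive
  Longitude: 179° + 42/60 + 35.42/3600 = 179 + 0.700000 + 0.009839 = 179.709839
  hemisphere W, so the sign is −

1. 35.74745, -27.84367
2. -38.75225, 86.07512
3. -0.67340, -108.24407
4. -89.16950, -9.40274
5. -0.57572, 112.80899
6. 35.96319, -179.70984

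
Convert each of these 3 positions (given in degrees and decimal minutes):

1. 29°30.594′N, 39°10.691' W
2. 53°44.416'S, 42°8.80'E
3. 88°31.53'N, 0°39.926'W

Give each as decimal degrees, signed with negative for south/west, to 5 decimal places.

Point 1:
  Lat: 30.594′ = 0.509900°; total 29.509900
  N → positive
  λ: 10.691′ = 0.178183°; total 39.178183
  hemisphere W, so the sign is −
Point 2:
  Lat: 53 + 44.416/60 = 53.740267
  hemisphere S, so the sign is −
  λ: 42 + 8.8/60 = 42.146667
  E ⇒ keep positive
Point 3:
  Lat: 31.53′ = 0.525500°; total 88.525500
  N → positive
  λ: 39.926′ = 0.665433°; total 0.665433
  hemisphere W, so the sign is −

1. 29.50990, -39.17818
2. -53.74027, 42.14667
3. 88.52550, -0.66543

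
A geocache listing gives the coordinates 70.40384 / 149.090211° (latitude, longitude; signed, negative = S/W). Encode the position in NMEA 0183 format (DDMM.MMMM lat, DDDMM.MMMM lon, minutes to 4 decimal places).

φ: minutes = (70.403840 − 70) × 60 = 24.230400
Lon: fractional part 0.090211 → 5.412660 minutes

7024.2304,N / 14905.4127,E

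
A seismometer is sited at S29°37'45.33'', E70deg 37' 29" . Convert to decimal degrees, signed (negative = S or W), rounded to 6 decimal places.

-29.629258, 70.624722

φ: 37′ + 45.33″ = 37.75550′; 29 + 37.75550/60 = 29.6292583
S → negative
Longitude: 37′ + 29″ = 37.48333′; 70 + 37.48333/60 = 70.6247222
E ⇒ keep positive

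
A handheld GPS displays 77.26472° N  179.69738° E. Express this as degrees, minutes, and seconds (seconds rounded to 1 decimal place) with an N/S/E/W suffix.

77°15′53.0″ N, 179°41′50.6″ E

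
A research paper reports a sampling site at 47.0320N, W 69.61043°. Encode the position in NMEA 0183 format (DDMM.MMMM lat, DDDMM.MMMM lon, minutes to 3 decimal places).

φ: minutes = (47.032000 − 47) × 60 = 1.92000
λ: 69° + 0.610430 × 60 = 69° 36.62580′

4701.920,N / 06936.626,W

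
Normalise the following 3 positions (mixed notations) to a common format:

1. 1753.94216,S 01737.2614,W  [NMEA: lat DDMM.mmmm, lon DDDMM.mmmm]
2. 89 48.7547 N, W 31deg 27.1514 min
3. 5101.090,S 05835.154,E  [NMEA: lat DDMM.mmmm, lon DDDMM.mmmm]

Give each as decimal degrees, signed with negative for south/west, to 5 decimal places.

Point 1:
  φ: split at 2 digits → 17° and 53.94216′; 17 + 53.94216/60 = 17.899036
  hemisphere S, so the sign is −
  Longitude: split at 3 digits → 017° and 37.2614′; 17 + 37.2614/60 = 17.621023
  W ⇒ negate
Point 2:
  φ: 89 + 48.7547/60 = 89.812578
  N ⇒ keep positive
  Longitude: 31 + 27.1514/60 = 31.452523
  W ⇒ negate
Point 3:
  Lat: split at 2 digits → 51° and 1.09′; 51 + 1.09/60 = 51.018167
  S ⇒ negate
  Longitude: degrees = first 3 digits = 58, minutes = 35.154; 58 + 35.154/60 = 58.585900
  E → positive

1. -17.89904, -17.62102
2. 89.81258, -31.45252
3. -51.01817, 58.58590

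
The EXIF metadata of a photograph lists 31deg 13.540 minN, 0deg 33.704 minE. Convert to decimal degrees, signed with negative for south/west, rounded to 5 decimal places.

Latitude: 31 + 13.54/60 = 31.225667
N ⇒ keep positive
λ: 0 + 33.704/60 = 0.561733
E ⇒ keep positive

31.22567, 0.56173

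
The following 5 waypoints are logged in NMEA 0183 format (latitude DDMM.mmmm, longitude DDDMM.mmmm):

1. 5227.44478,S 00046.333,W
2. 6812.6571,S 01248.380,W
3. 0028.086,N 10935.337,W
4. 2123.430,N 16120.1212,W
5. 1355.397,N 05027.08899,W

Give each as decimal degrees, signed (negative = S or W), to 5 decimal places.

1. -52.45741, -0.77222
2. -68.21095, -12.80633
3. 0.46810, -109.58895
4. 21.39050, -161.33535
5. 13.92328, -50.45148

Point 1:
  φ: split at 2 digits → 52° and 27.44478′; 52 + 27.44478/60 = 52.457413
  hemisphere S, so the sign is −
  λ: split at 3 digits → 000° and 46.333′; 0 + 46.333/60 = 0.772217
  W ⇒ negate
Point 2:
  φ: split at 2 digits → 68° and 12.6571′; 68 + 12.6571/60 = 68.210952
  S → negative
  Lon: split at 3 digits → 012° and 48.38′; 12 + 48.38/60 = 12.806333
  W ⇒ negate
Point 3:
  φ: split at 2 digits → 00° and 28.086′; 0 + 28.086/60 = 0.468100
  N ⇒ keep positive
  Longitude: degrees = first 3 digits = 109, minutes = 35.337; 109 + 35.337/60 = 109.588950
  W → negative
Point 4:
  Lat: degrees = first 2 digits = 21, minutes = 23.43; 21 + 23.43/60 = 21.390500
  N ⇒ keep positive
  Longitude: degrees = first 3 digits = 161, minutes = 20.1212; 161 + 20.1212/60 = 161.335353
  W ⇒ negate
Point 5:
  Latitude: degrees = first 2 digits = 13, minutes = 55.397; 13 + 55.397/60 = 13.923283
  N → positive
  Longitude: split at 3 digits → 050° and 27.08899′; 50 + 27.08899/60 = 50.451483
  hemisphere W, so the sign is −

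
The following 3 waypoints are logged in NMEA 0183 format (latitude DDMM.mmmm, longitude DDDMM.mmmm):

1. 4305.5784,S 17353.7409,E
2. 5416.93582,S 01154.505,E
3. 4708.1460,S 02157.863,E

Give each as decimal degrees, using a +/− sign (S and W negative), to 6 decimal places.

Point 1:
  Latitude: degrees = first 2 digits = 43, minutes = 5.5784; 43 + 5.5784/60 = 43.0929733
  S ⇒ negate
  λ: split at 3 digits → 173° and 53.7409′; 173 + 53.7409/60 = 173.8956817
  E → positive
Point 2:
  φ: split at 2 digits → 54° and 16.93582′; 54 + 16.93582/60 = 54.2822637
  hemisphere S, so the sign is −
  Lon: split at 3 digits → 011° and 54.505′; 11 + 54.505/60 = 11.9084167
  E ⇒ keep positive
Point 3:
  Lat: degrees = first 2 digits = 47, minutes = 8.146; 47 + 8.146/60 = 47.1357667
  S → negative
  Lon: degrees = first 3 digits = 21, minutes = 57.863; 21 + 57.863/60 = 21.9643833
  E → positive

1. -43.092973, 173.895682
2. -54.282264, 11.908417
3. -47.135767, 21.964383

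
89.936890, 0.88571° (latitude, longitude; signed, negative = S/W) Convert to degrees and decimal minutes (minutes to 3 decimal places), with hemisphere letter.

89° 56.213′ N, 0° 53.143′ E

Lat: minutes = (89.936890 − 89) × 60 = 56.21340
Lon: fractional part 0.885710 → 53.14260 minutes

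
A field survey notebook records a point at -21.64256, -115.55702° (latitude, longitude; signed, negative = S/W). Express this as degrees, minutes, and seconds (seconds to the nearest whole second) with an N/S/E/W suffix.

21°38′33″ S, 115°33′25″ W

Latitude is negative → S; |value| = 21.642560
Latitude: 0.642560° → 38.55360′; 0.55360 × 60 = 33.22″
Longitude is negative → W; |value| = 115.557020
λ: 0.557020° → 33.42120′; 0.42120 × 60 = 25.27″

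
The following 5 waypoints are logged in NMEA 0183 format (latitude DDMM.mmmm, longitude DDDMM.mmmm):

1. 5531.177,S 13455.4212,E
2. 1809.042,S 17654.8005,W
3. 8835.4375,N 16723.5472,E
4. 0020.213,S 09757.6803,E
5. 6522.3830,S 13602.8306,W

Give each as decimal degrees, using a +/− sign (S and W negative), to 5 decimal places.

Point 1:
  Lat: degrees = first 2 digits = 55, minutes = 31.177; 55 + 31.177/60 = 55.519617
  S ⇒ negate
  Lon: degrees = first 3 digits = 134, minutes = 55.4212; 134 + 55.4212/60 = 134.923687
  E → positive
Point 2:
  Lat: degrees = first 2 digits = 18, minutes = 9.042; 18 + 9.042/60 = 18.150700
  S → negative
  Longitude: degrees = first 3 digits = 176, minutes = 54.8005; 176 + 54.8005/60 = 176.913342
  W → negative
Point 3:
  φ: split at 2 digits → 88° and 35.4375′; 88 + 35.4375/60 = 88.590625
  N ⇒ keep positive
  λ: degrees = first 3 digits = 167, minutes = 23.5472; 167 + 23.5472/60 = 167.392453
  E ⇒ keep positive
Point 4:
  Latitude: split at 2 digits → 00° and 20.213′; 0 + 20.213/60 = 0.336883
  S ⇒ negate
  λ: degrees = first 3 digits = 97, minutes = 57.6803; 97 + 57.6803/60 = 97.961338
  E ⇒ keep positive
Point 5:
  Lat: degrees = first 2 digits = 65, minutes = 22.383; 65 + 22.383/60 = 65.373050
  S → negative
  Longitude: degrees = first 3 digits = 136, minutes = 2.8306; 136 + 2.8306/60 = 136.047177
  W → negative

1. -55.51962, 134.92369
2. -18.15070, -176.91334
3. 88.59063, 167.39245
4. -0.33688, 97.96134
5. -65.37305, -136.04718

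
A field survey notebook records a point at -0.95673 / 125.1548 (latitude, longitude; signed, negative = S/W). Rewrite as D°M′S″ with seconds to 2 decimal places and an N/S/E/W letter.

0°57′24.23″ S, 125°09′17.28″ E

Latitude is negative → S; |value| = 0.956730
Lat: whole degrees 0; 57.40380′ → 57′ and 24.2280″
Longitude: whole degrees 125; 9.28800′ → 9′ and 17.2800″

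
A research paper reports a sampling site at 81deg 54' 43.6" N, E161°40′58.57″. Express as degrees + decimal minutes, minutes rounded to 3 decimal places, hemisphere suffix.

Latitude: seconds/60 = 0.72667; minutes = 54 + 0.72667 = 54.72667
Lon: seconds/60 = 0.97617; minutes = 40 + 0.97617 = 40.97617

81° 54.727′ N, 161° 40.976′ E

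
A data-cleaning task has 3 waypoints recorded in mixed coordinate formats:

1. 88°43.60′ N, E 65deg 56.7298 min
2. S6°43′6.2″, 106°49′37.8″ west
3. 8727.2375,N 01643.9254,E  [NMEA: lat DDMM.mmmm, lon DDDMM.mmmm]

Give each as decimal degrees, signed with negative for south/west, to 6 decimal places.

Point 1:
  φ: 43.6′ = 0.726667°; total 88.7266667
  N ⇒ keep positive
  Lon: 65 + 56.7298/60 = 65.9454967
  E → positive
Point 2:
  Latitude: 6 + 43/60 + 6.2/3600 = 6.7183889
  hemisphere S, so the sign is −
  Longitude: 49′ + 37.8″ = 49.63000′; 106 + 49.63000/60 = 106.8271667
  hemisphere W, so the sign is −
Point 3:
  Latitude: split at 2 digits → 87° and 27.2375′; 87 + 27.2375/60 = 87.4539583
  N ⇒ keep positive
  Lon: split at 3 digits → 016° and 43.9254′; 16 + 43.9254/60 = 16.7320900
  E ⇒ keep positive

1. 88.726667, 65.945497
2. -6.718389, -106.827167
3. 87.453958, 16.732090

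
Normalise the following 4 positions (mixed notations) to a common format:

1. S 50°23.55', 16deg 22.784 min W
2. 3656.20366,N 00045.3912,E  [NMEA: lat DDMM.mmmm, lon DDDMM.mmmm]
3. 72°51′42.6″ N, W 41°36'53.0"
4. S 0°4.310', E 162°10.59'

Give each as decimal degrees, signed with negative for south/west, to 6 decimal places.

1. -50.392500, -16.379733
2. 36.936728, 0.756520
3. 72.861833, -41.614722
4. -0.071833, 162.176500

Point 1:
  Lat: 50 + 23.55/60 = 50.3925000
  hemisphere S, so the sign is −
  λ: 16 + 22.784/60 = 16.3797333
  W → negative
Point 2:
  Latitude: degrees = first 2 digits = 36, minutes = 56.20366; 36 + 56.20366/60 = 36.9367277
  N → positive
  Lon: degrees = first 3 digits = 0, minutes = 45.3912; 0 + 45.3912/60 = 0.7565200
  E ⇒ keep positive
Point 3:
  Latitude: 72° + 51/60 + 42.6/3600 = 72 + 0.850000 + 0.011833 = 72.8618333
  N ⇒ keep positive
  Longitude: 41 + 36/60 + 53/3600 = 41.6147222
  W ⇒ negate
Point 4:
  φ: 0 + 4.31/60 = 0.0718333
  S → negative
  Lon: 162 + 10.59/60 = 162.1765000
  E → positive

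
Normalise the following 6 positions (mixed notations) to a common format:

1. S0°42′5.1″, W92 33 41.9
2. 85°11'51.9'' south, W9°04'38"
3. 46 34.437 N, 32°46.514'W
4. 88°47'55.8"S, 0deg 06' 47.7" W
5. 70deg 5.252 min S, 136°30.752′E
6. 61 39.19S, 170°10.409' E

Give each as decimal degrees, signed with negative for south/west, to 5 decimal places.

1. -0.70142, -92.56164
2. -85.19775, -9.07722
3. 46.57395, -32.77523
4. -88.79883, -0.11325
5. -70.08753, 136.51253
6. -61.65317, 170.17348

Point 1:
  φ: 42′ + 5.1″ = 42.08500′; 0 + 42.08500/60 = 0.701417
  hemisphere S, so the sign is −
  Longitude: 92° + 33/60 + 41.9/3600 = 92 + 0.550000 + 0.011639 = 92.561639
  hemisphere W, so the sign is −
Point 2:
  Latitude: 85 + 11/60 + 51.9/3600 = 85.197750
  S ⇒ negate
  Longitude: 4′ + 38″ = 4.63333′; 9 + 4.63333/60 = 9.077222
  hemisphere W, so the sign is −
Point 3:
  Lat: 46 + 34.437/60 = 46.573950
  N ⇒ keep positive
  λ: 32 + 46.514/60 = 32.775233
  W ⇒ negate
Point 4:
  Latitude: 88 + 47/60 + 55.8/3600 = 88.798833
  S ⇒ negate
  Longitude: 0 + 6/60 + 47.7/3600 = 0.113250
  W → negative
Point 5:
  Latitude: 5.252′ = 0.087533°; total 70.087533
  S ⇒ negate
  Longitude: 30.752′ = 0.512533°; total 136.512533
  E ⇒ keep positive
Point 6:
  Lat: 39.19′ = 0.653167°; total 61.653167
  hemisphere S, so the sign is −
  λ: 10.409′ = 0.173483°; total 170.173483
  E → positive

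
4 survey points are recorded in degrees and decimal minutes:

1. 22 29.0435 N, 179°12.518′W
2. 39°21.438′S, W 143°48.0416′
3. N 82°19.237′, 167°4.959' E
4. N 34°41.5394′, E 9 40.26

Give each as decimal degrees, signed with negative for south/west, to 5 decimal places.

Point 1:
  φ: 29.0435′ = 0.484058°; total 22.484058
  N ⇒ keep positive
  Longitude: 179 + 12.518/60 = 179.208633
  W ⇒ negate
Point 2:
  Latitude: 39 + 21.438/60 = 39.357300
  hemisphere S, so the sign is −
  Longitude: 48.0416′ = 0.800693°; total 143.800693
  hemisphere W, so the sign is −
Point 3:
  Latitude: 82 + 19.237/60 = 82.320617
  N ⇒ keep positive
  Lon: 167 + 4.959/60 = 167.082650
  E → positive
Point 4:
  φ: 41.5394′ = 0.692323°; total 34.692323
  N ⇒ keep positive
  Lon: 40.26′ = 0.671000°; total 9.671000
  E → positive

1. 22.48406, -179.20863
2. -39.35730, -143.80069
3. 82.32062, 167.08265
4. 34.69232, 9.67100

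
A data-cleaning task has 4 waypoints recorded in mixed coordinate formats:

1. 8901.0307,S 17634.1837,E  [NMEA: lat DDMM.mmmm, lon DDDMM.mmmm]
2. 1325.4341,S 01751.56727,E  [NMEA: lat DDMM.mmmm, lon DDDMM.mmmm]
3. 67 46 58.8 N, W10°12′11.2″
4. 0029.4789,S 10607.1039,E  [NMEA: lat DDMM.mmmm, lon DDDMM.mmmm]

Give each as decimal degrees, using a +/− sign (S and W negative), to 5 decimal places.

Point 1:
  φ: degrees = first 2 digits = 89, minutes = 1.0307; 89 + 1.0307/60 = 89.017178
  S → negative
  Longitude: degrees = first 3 digits = 176, minutes = 34.1837; 176 + 34.1837/60 = 176.569728
  E → positive
Point 2:
  Lat: degrees = first 2 digits = 13, minutes = 25.4341; 13 + 25.4341/60 = 13.423902
  S ⇒ negate
  λ: split at 3 digits → 017° and 51.56727′; 17 + 51.56727/60 = 17.859455
  E ⇒ keep positive
Point 3:
  Latitude: 46′ + 58.8″ = 46.98000′; 67 + 46.98000/60 = 67.783000
  N → positive
  Longitude: 10° + 12/60 + 11.2/3600 = 10 + 0.200000 + 0.003111 = 10.203111
  W ⇒ negate
Point 4:
  Latitude: split at 2 digits → 00° and 29.4789′; 0 + 29.4789/60 = 0.491315
  S ⇒ negate
  Lon: split at 3 digits → 106° and 7.1039′; 106 + 7.1039/60 = 106.118398
  E → positive

1. -89.01718, 176.56973
2. -13.42390, 17.85945
3. 67.78300, -10.20311
4. -0.49132, 106.11840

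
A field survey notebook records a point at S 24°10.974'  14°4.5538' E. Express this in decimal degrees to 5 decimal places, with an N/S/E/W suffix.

24.18290° S, 14.07590° E

Latitude: 24 + 10.974/60 = 24.182900
Longitude: 4.5538′ = 0.075897°; total 14.075897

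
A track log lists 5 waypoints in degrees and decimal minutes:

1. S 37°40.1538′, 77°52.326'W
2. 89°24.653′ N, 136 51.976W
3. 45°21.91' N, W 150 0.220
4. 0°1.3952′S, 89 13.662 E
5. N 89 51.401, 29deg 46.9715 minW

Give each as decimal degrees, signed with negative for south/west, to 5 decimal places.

Point 1:
  Latitude: 37 + 40.1538/60 = 37.669230
  S → negative
  Longitude: 77 + 52.326/60 = 77.872100
  hemisphere W, so the sign is −
Point 2:
  Latitude: 89 + 24.653/60 = 89.410883
  N ⇒ keep positive
  λ: 136 + 51.976/60 = 136.866267
  W → negative
Point 3:
  Lat: 45 + 21.91/60 = 45.365167
  N → positive
  Lon: 0.22′ = 0.003667°; total 150.003667
  W ⇒ negate
Point 4:
  Latitude: 0 + 1.3952/60 = 0.023253
  S ⇒ negate
  Longitude: 89 + 13.662/60 = 89.227700
  E → positive
Point 5:
  Lat: 89 + 51.401/60 = 89.856683
  N → positive
  λ: 46.9715′ = 0.782858°; total 29.782858
  W ⇒ negate

1. -37.66923, -77.87210
2. 89.41088, -136.86627
3. 45.36517, -150.00367
4. -0.02325, 89.22770
5. 89.85668, -29.78286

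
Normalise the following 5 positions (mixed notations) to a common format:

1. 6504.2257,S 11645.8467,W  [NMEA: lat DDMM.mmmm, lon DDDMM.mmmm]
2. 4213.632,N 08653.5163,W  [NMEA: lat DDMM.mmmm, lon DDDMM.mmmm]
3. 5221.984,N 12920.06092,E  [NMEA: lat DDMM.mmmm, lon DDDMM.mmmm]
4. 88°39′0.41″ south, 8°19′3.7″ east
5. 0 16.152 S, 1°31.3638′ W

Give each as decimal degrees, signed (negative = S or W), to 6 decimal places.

Point 1:
  φ: degrees = first 2 digits = 65, minutes = 4.2257; 65 + 4.2257/60 = 65.0704283
  S ⇒ negate
  Longitude: split at 3 digits → 116° and 45.8467′; 116 + 45.8467/60 = 116.7641117
  W ⇒ negate
Point 2:
  Latitude: degrees = first 2 digits = 42, minutes = 13.632; 42 + 13.632/60 = 42.2272000
  N ⇒ keep positive
  λ: split at 3 digits → 086° and 53.5163′; 86 + 53.5163/60 = 86.8919383
  hemisphere W, so the sign is −
Point 3:
  Lat: degrees = first 2 digits = 52, minutes = 21.984; 52 + 21.984/60 = 52.3664000
  N → positive
  Longitude: split at 3 digits → 129° and 20.06092′; 129 + 20.06092/60 = 129.3343487
  E → positive
Point 4:
  φ: 39′ + 0.41″ = 39.00683′; 88 + 39.00683/60 = 88.6501139
  S ⇒ negate
  Longitude: 8° + 19/60 + 3.7/3600 = 8 + 0.316667 + 0.001028 = 8.3176944
  E ⇒ keep positive
Point 5:
  Latitude: 16.152′ = 0.269200°; total 0.2692000
  S ⇒ negate
  Lon: 31.3638′ = 0.522730°; total 1.5227300
  hemisphere W, so the sign is −

1. -65.070428, -116.764112
2. 42.227200, -86.891938
3. 52.366400, 129.334349
4. -88.650114, 8.317694
5. -0.269200, -1.522730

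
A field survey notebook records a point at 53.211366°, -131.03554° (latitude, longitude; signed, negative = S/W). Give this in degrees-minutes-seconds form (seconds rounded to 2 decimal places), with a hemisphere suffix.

φ: 0.211366 × 60 = 12.68196′ → 12′, remainder × 60 = 40.9176″
Longitude is negative → W; |value| = 131.035540
λ: 0.035540 × 60 = 2.13240′ → 2′, remainder × 60 = 7.9440″

53°12′40.92″ N, 131°02′7.94″ W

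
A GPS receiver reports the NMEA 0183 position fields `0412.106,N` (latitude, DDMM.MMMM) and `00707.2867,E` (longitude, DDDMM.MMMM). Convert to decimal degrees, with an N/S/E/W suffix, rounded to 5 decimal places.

φ: split at 2 digits → 04° and 12.106′; 4 + 12.106/60 = 4.201767
λ: degrees = first 3 digits = 7, minutes = 7.2867; 7 + 7.2867/60 = 7.121445

4.20177° N, 7.12145° E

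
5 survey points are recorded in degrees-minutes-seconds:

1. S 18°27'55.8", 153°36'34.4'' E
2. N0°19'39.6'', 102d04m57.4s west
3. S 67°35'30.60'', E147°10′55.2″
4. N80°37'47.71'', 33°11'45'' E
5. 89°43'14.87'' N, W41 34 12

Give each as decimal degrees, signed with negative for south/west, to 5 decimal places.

1. -18.46550, 153.60956
2. 0.32767, -102.08261
3. -67.59183, 147.18200
4. 80.62992, 33.19583
5. 89.72080, -41.57000

Point 1:
  φ: 18° + 27/60 + 55.8/3600 = 18 + 0.450000 + 0.015500 = 18.465500
  hemisphere S, so the sign is −
  Lon: 153° + 36/60 + 34.4/3600 = 153 + 0.600000 + 0.009556 = 153.609556
  E → positive
Point 2:
  Latitude: 19′ + 39.6″ = 19.66000′; 0 + 19.66000/60 = 0.327667
  N → positive
  λ: 102° + 4/60 + 57.4/3600 = 102 + 0.066667 + 0.015944 = 102.082611
  W → negative
Point 3:
  Latitude: 67 + 35/60 + 30.6/3600 = 67.591833
  hemisphere S, so the sign is −
  λ: 147 + 10/60 + 55.2/3600 = 147.182000
  E ⇒ keep positive
Point 4:
  Latitude: 80 + 37/60 + 47.71/3600 = 80.629919
  N ⇒ keep positive
  Lon: 11′ + 45″ = 11.75000′; 33 + 11.75000/60 = 33.195833
  E → positive
Point 5:
  Latitude: 89 + 43/60 + 14.87/3600 = 89.720797
  N ⇒ keep positive
  Lon: 34′ + 12″ = 34.20000′; 41 + 34.20000/60 = 41.570000
  W ⇒ negate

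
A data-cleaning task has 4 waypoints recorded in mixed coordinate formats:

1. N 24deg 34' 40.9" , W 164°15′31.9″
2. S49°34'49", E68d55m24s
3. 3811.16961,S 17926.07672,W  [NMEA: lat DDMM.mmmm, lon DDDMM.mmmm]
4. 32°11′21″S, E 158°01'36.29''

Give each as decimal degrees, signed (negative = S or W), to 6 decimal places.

1. 24.578028, -164.258861
2. -49.580278, 68.923333
3. -38.186160, -179.434612
4. -32.189167, 158.026747

Point 1:
  φ: 24° + 34/60 + 40.9/3600 = 24 + 0.566667 + 0.011361 = 24.5780278
  N ⇒ keep positive
  λ: 164 + 15/60 + 31.9/3600 = 164.2588611
  W → negative
Point 2:
  Lat: 49° + 34/60 + 49/3600 = 49 + 0.566667 + 0.013611 = 49.5802778
  S ⇒ negate
  Lon: 55′ + 24″ = 55.40000′; 68 + 55.40000/60 = 68.9233333
  E ⇒ keep positive
Point 3:
  Latitude: degrees = first 2 digits = 38, minutes = 11.16961; 38 + 11.16961/60 = 38.1861602
  S ⇒ negate
  λ: split at 3 digits → 179° and 26.07672′; 179 + 26.07672/60 = 179.4346120
  W ⇒ negate
Point 4:
  Lat: 11′ + 21″ = 11.35000′; 32 + 11.35000/60 = 32.1891667
  S ⇒ negate
  Lon: 158° + 1/60 + 36.29/3600 = 158 + 0.016667 + 0.010081 = 158.0267472
  E ⇒ keep positive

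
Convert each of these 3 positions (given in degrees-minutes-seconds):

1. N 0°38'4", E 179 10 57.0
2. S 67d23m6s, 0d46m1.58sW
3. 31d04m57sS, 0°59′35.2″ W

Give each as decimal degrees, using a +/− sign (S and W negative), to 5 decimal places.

Point 1:
  Latitude: 0 + 38/60 + 4/3600 = 0.634444
  N ⇒ keep positive
  Lon: 10′ + 57″ = 10.95000′; 179 + 10.95000/60 = 179.182500
  E ⇒ keep positive
Point 2:
  Latitude: 67 + 23/60 + 6/3600 = 67.385000
  S ⇒ negate
  Lon: 0 + 46/60 + 1.58/3600 = 0.767106
  W → negative
Point 3:
  Latitude: 31 + 4/60 + 57/3600 = 31.082500
  S → negative
  λ: 59′ + 35.2″ = 59.58667′; 0 + 59.58667/60 = 0.993111
  W ⇒ negate

1. 0.63444, 179.18250
2. -67.38500, -0.76711
3. -31.08250, -0.99311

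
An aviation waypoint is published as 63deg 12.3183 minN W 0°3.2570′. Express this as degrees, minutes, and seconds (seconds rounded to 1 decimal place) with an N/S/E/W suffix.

φ: 12.31830′ → 12′ and 0.31830 × 60 = 19.098″
Lon: 3.25700′ → 3′ and 0.25700 × 60 = 15.420″

63°12′19.1″ N, 0°03′15.4″ W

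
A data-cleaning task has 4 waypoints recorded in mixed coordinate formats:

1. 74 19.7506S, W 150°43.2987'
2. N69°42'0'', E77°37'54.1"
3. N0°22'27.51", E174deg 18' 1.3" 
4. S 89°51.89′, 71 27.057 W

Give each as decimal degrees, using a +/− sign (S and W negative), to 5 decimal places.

Point 1:
  Latitude: 74 + 19.7506/60 = 74.329177
  hemisphere S, so the sign is −
  λ: 150 + 43.2987/60 = 150.721645
  hemisphere W, so the sign is −
Point 2:
  Lat: 69° + 42/60 + 0/3600 = 69 + 0.700000 + 0.000000 = 69.700000
  N → positive
  λ: 77° + 37/60 + 54.1/3600 = 77 + 0.616667 + 0.015028 = 77.631694
  E → positive
Point 3:
  φ: 0° + 22/60 + 27.51/3600 = 0 + 0.366667 + 0.007642 = 0.374308
  N ⇒ keep positive
  λ: 174° + 18/60 + 1.3/3600 = 174 + 0.300000 + 0.000361 = 174.300361
  E → positive
Point 4:
  Latitude: 51.89′ = 0.864833°; total 89.864833
  S → negative
  Longitude: 71 + 27.057/60 = 71.450950
  hemisphere W, so the sign is −

1. -74.32918, -150.72165
2. 69.70000, 77.63169
3. 0.37431, 174.30036
4. -89.86483, -71.45095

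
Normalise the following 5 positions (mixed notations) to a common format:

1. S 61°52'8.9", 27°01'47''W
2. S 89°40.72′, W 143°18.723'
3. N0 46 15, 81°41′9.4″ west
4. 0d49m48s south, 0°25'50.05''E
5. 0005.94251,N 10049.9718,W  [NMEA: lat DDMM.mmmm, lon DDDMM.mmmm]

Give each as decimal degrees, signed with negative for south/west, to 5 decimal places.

1. -61.86914, -27.02972
2. -89.67867, -143.31205
3. 0.77083, -81.68594
4. -0.83000, 0.43057
5. 0.09904, -100.83286

Point 1:
  φ: 61 + 52/60 + 8.9/3600 = 61.869139
  S → negative
  λ: 27 + 1/60 + 47/3600 = 27.029722
  hemisphere W, so the sign is −
Point 2:
  Latitude: 40.72′ = 0.678667°; total 89.678667
  S ⇒ negate
  Lon: 143 + 18.723/60 = 143.312050
  hemisphere W, so the sign is −
Point 3:
  Lat: 0 + 46/60 + 15/3600 = 0.770833
  N ⇒ keep positive
  Lon: 81 + 41/60 + 9.4/3600 = 81.685944
  W → negative
Point 4:
  Lat: 0° + 49/60 + 48/3600 = 0 + 0.816667 + 0.013333 = 0.830000
  hemisphere S, so the sign is −
  Lon: 0° + 25/60 + 50.05/3600 = 0 + 0.416667 + 0.013903 = 0.430569
  E ⇒ keep positive
Point 5:
  Lat: split at 2 digits → 00° and 5.94251′; 0 + 5.94251/60 = 0.099042
  N → positive
  λ: split at 3 digits → 100° and 49.9718′; 100 + 49.9718/60 = 100.832863
  W ⇒ negate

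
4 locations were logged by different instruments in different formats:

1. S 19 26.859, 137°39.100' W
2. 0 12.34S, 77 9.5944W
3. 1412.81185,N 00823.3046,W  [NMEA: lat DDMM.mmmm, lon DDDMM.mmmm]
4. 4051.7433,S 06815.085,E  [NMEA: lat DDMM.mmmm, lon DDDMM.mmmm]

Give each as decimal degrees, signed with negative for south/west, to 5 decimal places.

1. -19.44765, -137.65167
2. -0.20567, -77.15991
3. 14.21353, -8.38841
4. -40.86239, 68.25142

Point 1:
  φ: 19 + 26.859/60 = 19.447650
  S ⇒ negate
  λ: 137 + 39.1/60 = 137.651667
  hemisphere W, so the sign is −
Point 2:
  Lat: 12.34′ = 0.205667°; total 0.205667
  S → negative
  Lon: 77 + 9.5944/60 = 77.159907
  hemisphere W, so the sign is −
Point 3:
  Lat: split at 2 digits → 14° and 12.81185′; 14 + 12.81185/60 = 14.213531
  N ⇒ keep positive
  Longitude: degrees = first 3 digits = 8, minutes = 23.3046; 8 + 23.3046/60 = 8.388410
  hemisphere W, so the sign is −
Point 4:
  φ: split at 2 digits → 40° and 51.7433′; 40 + 51.7433/60 = 40.862388
  hemisphere S, so the sign is −
  Longitude: degrees = first 3 digits = 68, minutes = 15.085; 68 + 15.085/60 = 68.251417
  E ⇒ keep positive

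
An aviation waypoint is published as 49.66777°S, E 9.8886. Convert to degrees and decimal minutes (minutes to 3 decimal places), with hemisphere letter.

Latitude: minutes = (49.667770 − 49) × 60 = 40.06620
λ: minutes = (9.888600 − 9) × 60 = 53.31600

49° 40.066′ S, 9° 53.316′ E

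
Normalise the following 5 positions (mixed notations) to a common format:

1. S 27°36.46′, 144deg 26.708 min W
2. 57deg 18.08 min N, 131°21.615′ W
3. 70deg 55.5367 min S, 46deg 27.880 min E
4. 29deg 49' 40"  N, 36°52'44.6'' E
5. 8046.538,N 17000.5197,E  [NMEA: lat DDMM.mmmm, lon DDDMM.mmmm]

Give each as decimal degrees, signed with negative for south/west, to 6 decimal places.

Point 1:
  φ: 27 + 36.46/60 = 27.6076667
  hemisphere S, so the sign is −
  λ: 144 + 26.708/60 = 144.4451333
  W ⇒ negate
Point 2:
  φ: 18.08′ = 0.301333°; total 57.3013333
  N → positive
  λ: 21.615′ = 0.360250°; total 131.3602500
  hemisphere W, so the sign is −
Point 3:
  Latitude: 55.5367′ = 0.925612°; total 70.9256117
  hemisphere S, so the sign is −
  Lon: 27.88′ = 0.464667°; total 46.4646667
  E ⇒ keep positive
Point 4:
  Lat: 49′ + 40″ = 49.66667′; 29 + 49.66667/60 = 29.8277778
  N → positive
  λ: 36 + 52/60 + 44.6/3600 = 36.8790556
  E → positive
Point 5:
  φ: degrees = first 2 digits = 80, minutes = 46.538; 80 + 46.538/60 = 80.7756333
  N ⇒ keep positive
  Longitude: split at 3 digits → 170° and 0.5197′; 170 + 0.5197/60 = 170.0086617
  E ⇒ keep positive

1. -27.607667, -144.445133
2. 57.301333, -131.360250
3. -70.925612, 46.464667
4. 29.827778, 36.879056
5. 80.775633, 170.008662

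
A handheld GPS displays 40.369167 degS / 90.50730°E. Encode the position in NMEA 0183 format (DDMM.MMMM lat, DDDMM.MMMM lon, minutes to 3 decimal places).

φ: fractional part 0.369167 → 22.15002 minutes
Lon: 90° + 0.507300 × 60 = 90° 30.43800′

4022.150,S / 09030.438,E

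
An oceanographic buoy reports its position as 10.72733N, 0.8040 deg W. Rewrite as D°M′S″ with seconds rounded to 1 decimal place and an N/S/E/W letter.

10°43′38.4″ N, 0°48′14.4″ W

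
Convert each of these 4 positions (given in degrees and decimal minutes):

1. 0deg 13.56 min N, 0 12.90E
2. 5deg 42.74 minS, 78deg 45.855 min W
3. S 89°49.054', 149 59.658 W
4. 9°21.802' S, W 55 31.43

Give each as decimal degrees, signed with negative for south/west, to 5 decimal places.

1. 0.22600, 0.21500
2. -5.71233, -78.76425
3. -89.81757, -149.99430
4. -9.36337, -55.52383

Point 1:
  Latitude: 0 + 13.56/60 = 0.226000
  N → positive
  Longitude: 0 + 12.9/60 = 0.215000
  E ⇒ keep positive
Point 2:
  Lat: 5 + 42.74/60 = 5.712333
  hemisphere S, so the sign is −
  Lon: 78 + 45.855/60 = 78.764250
  hemisphere W, so the sign is −
Point 3:
  Latitude: 49.054′ = 0.817567°; total 89.817567
  S ⇒ negate
  Lon: 149 + 59.658/60 = 149.994300
  hemisphere W, so the sign is −
Point 4:
  Lat: 9 + 21.802/60 = 9.363367
  hemisphere S, so the sign is −
  Lon: 55 + 31.43/60 = 55.523833
  W ⇒ negate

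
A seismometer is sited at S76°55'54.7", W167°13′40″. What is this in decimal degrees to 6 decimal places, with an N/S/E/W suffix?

76.931861° S, 167.227778° W

φ: 55′ + 54.7″ = 55.91167′; 76 + 55.91167/60 = 76.9318611
Lon: 167 + 13/60 + 40/3600 = 167.2277778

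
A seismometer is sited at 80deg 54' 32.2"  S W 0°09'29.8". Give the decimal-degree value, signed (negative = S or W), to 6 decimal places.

-80.908944, -0.158278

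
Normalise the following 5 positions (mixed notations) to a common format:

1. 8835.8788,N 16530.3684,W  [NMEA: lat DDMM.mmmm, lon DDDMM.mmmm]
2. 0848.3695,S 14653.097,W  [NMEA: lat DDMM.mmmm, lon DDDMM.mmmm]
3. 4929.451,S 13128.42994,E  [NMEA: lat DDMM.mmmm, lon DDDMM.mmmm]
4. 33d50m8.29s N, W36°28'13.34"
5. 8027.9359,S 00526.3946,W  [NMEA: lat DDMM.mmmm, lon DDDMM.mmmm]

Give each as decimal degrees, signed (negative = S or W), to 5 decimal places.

Point 1:
  φ: degrees = first 2 digits = 88, minutes = 35.8788; 88 + 35.8788/60 = 88.597980
  N → positive
  Lon: split at 3 digits → 165° and 30.3684′; 165 + 30.3684/60 = 165.506140
  hemisphere W, so the sign is −
Point 2:
  φ: split at 2 digits → 08° and 48.3695′; 8 + 48.3695/60 = 8.806158
  hemisphere S, so the sign is −
  Lon: degrees = first 3 digits = 146, minutes = 53.097; 146 + 53.097/60 = 146.884950
  W ⇒ negate
Point 3:
  Lat: degrees = first 2 digits = 49, minutes = 29.451; 49 + 29.451/60 = 49.490850
  hemisphere S, so the sign is −
  Longitude: split at 3 digits → 131° and 28.42994′; 131 + 28.42994/60 = 131.473832
  E ⇒ keep positive
Point 4:
  φ: 33° + 50/60 + 8.29/3600 = 33 + 0.833333 + 0.002303 = 33.835636
  N → positive
  λ: 36° + 28/60 + 13.34/3600 = 36 + 0.466667 + 0.003706 = 36.470372
  hemisphere W, so the sign is −
Point 5:
  Lat: degrees = first 2 digits = 80, minutes = 27.9359; 80 + 27.9359/60 = 80.465598
  S → negative
  Longitude: split at 3 digits → 005° and 26.3946′; 5 + 26.3946/60 = 5.439910
  W ⇒ negate

1. 88.59798, -165.50614
2. -8.80616, -146.88495
3. -49.49085, 131.47383
4. 33.83564, -36.47037
5. -80.46560, -5.43991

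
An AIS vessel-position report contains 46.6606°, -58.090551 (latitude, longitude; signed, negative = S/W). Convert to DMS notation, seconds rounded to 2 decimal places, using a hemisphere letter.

46°39′38.16″ N, 58°05′25.98″ W

Lat: 0.660600° → 39.63600′; 0.63600 × 60 = 38.1600″
Longitude is negative → W; |value| = 58.090551
Longitude: 0.090551 × 60 = 5.43306′ → 5′, remainder × 60 = 25.9836″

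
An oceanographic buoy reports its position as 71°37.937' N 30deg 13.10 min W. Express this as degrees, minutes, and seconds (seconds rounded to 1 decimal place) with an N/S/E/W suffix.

71°37′56.2″ N, 30°13′6.0″ W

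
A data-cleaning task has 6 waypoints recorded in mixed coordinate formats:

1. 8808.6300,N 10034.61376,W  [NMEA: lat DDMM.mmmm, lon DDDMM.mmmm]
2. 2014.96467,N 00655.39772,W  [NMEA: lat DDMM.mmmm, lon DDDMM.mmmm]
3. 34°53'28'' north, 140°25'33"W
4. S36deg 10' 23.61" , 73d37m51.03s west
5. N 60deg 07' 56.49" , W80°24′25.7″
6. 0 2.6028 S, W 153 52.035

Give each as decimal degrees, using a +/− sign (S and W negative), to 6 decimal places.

Point 1:
  Latitude: degrees = first 2 digits = 88, minutes = 8.63; 88 + 8.63/60 = 88.1438333
  N ⇒ keep positive
  λ: split at 3 digits → 100° and 34.61376′; 100 + 34.61376/60 = 100.5768960
  hemisphere W, so the sign is −
Point 2:
  Lat: degrees = first 2 digits = 20, minutes = 14.96467; 20 + 14.96467/60 = 20.2494112
  N → positive
  Longitude: degrees = first 3 digits = 6, minutes = 55.39772; 6 + 55.39772/60 = 6.9232953
  hemisphere W, so the sign is −
Point 3:
  φ: 34 + 53/60 + 28/3600 = 34.8911111
  N → positive
  Longitude: 140 + 25/60 + 33/3600 = 140.4258333
  hemisphere W, so the sign is −
Point 4:
  Lat: 10′ + 23.61″ = 10.39350′; 36 + 10.39350/60 = 36.1732250
  S → negative
  Longitude: 37′ + 51.03″ = 37.85050′; 73 + 37.85050/60 = 73.6308417
  W → negative
Point 5:
  φ: 60 + 7/60 + 56.49/3600 = 60.1323583
  N ⇒ keep positive
  Lon: 80° + 24/60 + 25.7/3600 = 80 + 0.400000 + 0.007139 = 80.4071389
  hemisphere W, so the sign is −
Point 6:
  Latitude: 0 + 2.6028/60 = 0.0433800
  hemisphere S, so the sign is −
  Lon: 52.035′ = 0.867250°; total 153.8672500
  W → negative

1. 88.143833, -100.576896
2. 20.249411, -6.923295
3. 34.891111, -140.425833
4. -36.173225, -73.630842
5. 60.132358, -80.407139
6. -0.043380, -153.867250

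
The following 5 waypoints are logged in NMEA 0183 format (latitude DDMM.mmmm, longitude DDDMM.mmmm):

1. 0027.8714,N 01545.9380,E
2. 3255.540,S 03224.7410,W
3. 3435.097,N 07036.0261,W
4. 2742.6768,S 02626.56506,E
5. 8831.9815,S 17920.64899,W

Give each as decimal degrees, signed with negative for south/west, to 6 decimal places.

1. 0.464523, 15.765633
2. -32.925667, -32.412350
3. 34.584950, -70.600435
4. -27.711280, 26.442751
5. -88.533025, -179.344150

Point 1:
  Lat: split at 2 digits → 00° and 27.8714′; 0 + 27.8714/60 = 0.4645233
  N → positive
  Lon: degrees = first 3 digits = 15, minutes = 45.938; 15 + 45.938/60 = 15.7656333
  E ⇒ keep positive
Point 2:
  φ: degrees = first 2 digits = 32, minutes = 55.54; 32 + 55.54/60 = 32.9256667
  S ⇒ negate
  λ: degrees = first 3 digits = 32, minutes = 24.741; 32 + 24.741/60 = 32.4123500
  hemisphere W, so the sign is −
Point 3:
  φ: degrees = first 2 digits = 34, minutes = 35.097; 34 + 35.097/60 = 34.5849500
  N → positive
  Longitude: degrees = first 3 digits = 70, minutes = 36.0261; 70 + 36.0261/60 = 70.6004350
  hemisphere W, so the sign is −
Point 4:
  φ: split at 2 digits → 27° and 42.6768′; 27 + 42.6768/60 = 27.7112800
  S ⇒ negate
  Lon: split at 3 digits → 026° and 26.56506′; 26 + 26.56506/60 = 26.4427510
  E → positive
Point 5:
  φ: split at 2 digits → 88° and 31.9815′; 88 + 31.9815/60 = 88.5330250
  hemisphere S, so the sign is −
  Longitude: degrees = first 3 digits = 179, minutes = 20.64899; 179 + 20.64899/60 = 179.3441498
  W ⇒ negate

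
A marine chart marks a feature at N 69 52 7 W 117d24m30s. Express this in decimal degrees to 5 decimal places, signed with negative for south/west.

69.86861, -117.40833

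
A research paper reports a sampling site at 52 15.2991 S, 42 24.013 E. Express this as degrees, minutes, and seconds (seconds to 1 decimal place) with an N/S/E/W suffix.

52°15′17.9″ S, 42°24′0.8″ E

Lat: 15.29910′ → 15′ and 0.29910 × 60 = 17.946″
Lon: fractional minutes 0.01300 × 60 = 0.780″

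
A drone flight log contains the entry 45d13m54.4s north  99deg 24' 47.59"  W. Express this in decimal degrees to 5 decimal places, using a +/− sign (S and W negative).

45.23178, -99.41322

Lat: 13′ + 54.4″ = 13.90667′; 45 + 13.90667/60 = 45.231778
N → positive
Longitude: 99° + 24/60 + 47.59/3600 = 99 + 0.400000 + 0.013219 = 99.413219
W ⇒ negate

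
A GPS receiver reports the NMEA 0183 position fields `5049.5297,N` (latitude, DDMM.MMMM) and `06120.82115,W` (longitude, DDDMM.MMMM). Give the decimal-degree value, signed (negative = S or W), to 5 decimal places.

50.82550, -61.34702

Lat: degrees = first 2 digits = 50, minutes = 49.5297; 50 + 49.5297/60 = 50.825495
N ⇒ keep positive
Lon: split at 3 digits → 061° and 20.82115′; 61 + 20.82115/60 = 61.347019
hemisphere W, so the sign is −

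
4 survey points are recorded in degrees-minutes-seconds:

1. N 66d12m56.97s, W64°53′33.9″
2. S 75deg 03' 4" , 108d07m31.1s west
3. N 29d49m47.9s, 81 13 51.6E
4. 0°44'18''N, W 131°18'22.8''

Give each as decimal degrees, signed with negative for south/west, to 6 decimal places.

Point 1:
  φ: 66 + 12/60 + 56.97/3600 = 66.2158250
  N → positive
  λ: 64° + 53/60 + 33.9/3600 = 64 + 0.883333 + 0.009417 = 64.8927500
  hemisphere W, so the sign is −
Point 2:
  φ: 75° + 3/60 + 4/3600 = 75 + 0.050000 + 0.001111 = 75.0511111
  S ⇒ negate
  Longitude: 108 + 7/60 + 31.1/3600 = 108.1253056
  hemisphere W, so the sign is −
Point 3:
  Lat: 29° + 49/60 + 47.9/3600 = 29 + 0.816667 + 0.013306 = 29.8299722
  N → positive
  Lon: 13′ + 51.6″ = 13.86000′; 81 + 13.86000/60 = 81.2310000
  E ⇒ keep positive
Point 4:
  φ: 44′ + 18″ = 44.30000′; 0 + 44.30000/60 = 0.7383333
  N ⇒ keep positive
  Longitude: 131 + 18/60 + 22.8/3600 = 131.3063333
  W → negative

1. 66.215825, -64.892750
2. -75.051111, -108.125306
3. 29.829972, 81.231000
4. 0.738333, -131.306333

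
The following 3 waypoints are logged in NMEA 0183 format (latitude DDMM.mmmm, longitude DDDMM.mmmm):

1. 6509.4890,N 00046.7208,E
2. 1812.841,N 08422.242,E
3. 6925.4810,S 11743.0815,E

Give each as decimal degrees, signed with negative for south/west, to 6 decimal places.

Point 1:
  Lat: degrees = first 2 digits = 65, minutes = 9.489; 65 + 9.489/60 = 65.1581500
  N ⇒ keep positive
  Lon: split at 3 digits → 000° and 46.7208′; 0 + 46.7208/60 = 0.7786800
  E ⇒ keep positive
Point 2:
  φ: degrees = first 2 digits = 18, minutes = 12.841; 18 + 12.841/60 = 18.2140167
  N → positive
  Longitude: degrees = first 3 digits = 84, minutes = 22.242; 84 + 22.242/60 = 84.3707000
  E ⇒ keep positive
Point 3:
  Latitude: split at 2 digits → 69° and 25.481′; 69 + 25.481/60 = 69.4246833
  hemisphere S, so the sign is −
  λ: split at 3 digits → 117° and 43.0815′; 117 + 43.0815/60 = 117.7180250
  E ⇒ keep positive

1. 65.158150, 0.778680
2. 18.214017, 84.370700
3. -69.424683, 117.718025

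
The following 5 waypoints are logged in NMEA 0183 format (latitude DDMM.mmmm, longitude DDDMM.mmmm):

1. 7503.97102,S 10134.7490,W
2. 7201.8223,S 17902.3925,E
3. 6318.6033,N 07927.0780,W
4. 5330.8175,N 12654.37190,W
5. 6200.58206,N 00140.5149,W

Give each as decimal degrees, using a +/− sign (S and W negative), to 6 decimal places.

Point 1:
  Latitude: split at 2 digits → 75° and 3.97102′; 75 + 3.97102/60 = 75.0661837
  S → negative
  Lon: degrees = first 3 digits = 101, minutes = 34.749; 101 + 34.749/60 = 101.5791500
  W ⇒ negate
Point 2:
  Latitude: degrees = first 2 digits = 72, minutes = 1.8223; 72 + 1.8223/60 = 72.0303717
  S ⇒ negate
  Longitude: degrees = first 3 digits = 179, minutes = 2.3925; 179 + 2.3925/60 = 179.0398750
  E ⇒ keep positive
Point 3:
  Latitude: split at 2 digits → 63° and 18.6033′; 63 + 18.6033/60 = 63.3100550
  N → positive
  Longitude: degrees = first 3 digits = 79, minutes = 27.078; 79 + 27.078/60 = 79.4513000
  W ⇒ negate
Point 4:
  Latitude: degrees = first 2 digits = 53, minutes = 30.8175; 53 + 30.8175/60 = 53.5136250
  N ⇒ keep positive
  λ: degrees = first 3 digits = 126, minutes = 54.3719; 126 + 54.3719/60 = 126.9061983
  hemisphere W, so the sign is −
Point 5:
  Lat: split at 2 digits → 62° and 0.58206′; 62 + 0.58206/60 = 62.0097010
  N → positive
  λ: degrees = first 3 digits = 1, minutes = 40.5149; 1 + 40.5149/60 = 1.6752483
  W → negative

1. -75.066184, -101.579150
2. -72.030372, 179.039875
3. 63.310055, -79.451300
4. 53.513625, -126.906198
5. 62.009701, -1.675248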